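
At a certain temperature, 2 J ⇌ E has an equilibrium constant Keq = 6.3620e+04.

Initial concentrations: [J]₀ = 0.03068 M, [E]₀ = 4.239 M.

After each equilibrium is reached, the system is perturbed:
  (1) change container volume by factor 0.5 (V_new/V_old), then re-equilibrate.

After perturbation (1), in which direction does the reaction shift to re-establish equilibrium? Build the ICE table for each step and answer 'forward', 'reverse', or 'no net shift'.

Q₀ = 4504 vs Keq = 6.3620e+04 ⇒ Q<K, forward
Step 1:
                  J         E
  I         0.03068     4.239
  C        -0.02251   0.01125
  E        0.008174      4.25
  solve Keq expr → x = 0.01125; check Q = 6.3620e+04
Then change container volume by factor 0.5 (V_new/V_old).
Step 2:
                  J         E
  I         0.01635     8.501
  C       -0.004786  0.002393
  E         0.01156     8.503
  solve Keq expr → x = 0.002393; check Q = 6.3620e+04

Direction: forward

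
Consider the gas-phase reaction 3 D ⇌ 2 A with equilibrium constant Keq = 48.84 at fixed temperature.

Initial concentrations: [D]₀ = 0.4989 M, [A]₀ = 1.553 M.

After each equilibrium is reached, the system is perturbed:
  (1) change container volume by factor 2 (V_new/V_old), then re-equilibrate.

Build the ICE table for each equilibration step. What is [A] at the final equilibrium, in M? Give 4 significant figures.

[A]_eq = 0.7873 M

Q₀ = 19.42 vs Keq = 48.84 ⇒ Q<K, forward
Step 1:
                    D           A
  Initial      0.4989       1.553
  Change      -0.1196     0.07971
  Equil        0.3793       1.633
  solve Keq expr → x = 0.03986; check Q = 48.84
Then change container volume by factor 2 (V_new/V_old).
Step 2:
                    D           A
  Initial      0.1897      0.8164
  Change      0.04359    -0.02906
  Equil        0.2333      0.7873
  solve Keq expr → x = -0.01453; check Q = 48.84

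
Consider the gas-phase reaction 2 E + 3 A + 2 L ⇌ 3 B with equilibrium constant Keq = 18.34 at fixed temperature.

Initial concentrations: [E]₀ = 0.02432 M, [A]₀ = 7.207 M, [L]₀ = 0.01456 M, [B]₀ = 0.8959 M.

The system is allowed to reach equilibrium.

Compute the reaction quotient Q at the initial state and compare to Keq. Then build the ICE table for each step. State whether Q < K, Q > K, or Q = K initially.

Q₀ = 1.5320e+04 vs Keq = 18.34 ⇒ Q>K, reverse
Step 1:
                    E           A           L           B
  I           0.02432       7.207     0.01456      0.8959
  C            0.0716      0.1074      0.0716     -0.1074
  E           0.09592       7.314     0.08616      0.7885
  solve Keq expr → x = -0.0358; check Q = 18.34

Q₀ = 1.5320e+04; Q > K (proceeds reverse)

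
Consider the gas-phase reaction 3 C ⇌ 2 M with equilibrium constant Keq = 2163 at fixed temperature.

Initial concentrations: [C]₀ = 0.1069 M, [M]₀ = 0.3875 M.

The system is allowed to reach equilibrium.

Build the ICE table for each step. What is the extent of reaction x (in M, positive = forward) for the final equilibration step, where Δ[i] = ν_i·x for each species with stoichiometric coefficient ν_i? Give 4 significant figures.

x = 0.02096 M

Q₀ = 122.9 vs Keq = 2163 ⇒ Q<K, forward
Step 1:
                  C         M
  Initial    0.1069    0.3875
  Change   -0.06289   0.04193
  Equil     0.04401    0.4294
  solve Keq expr → x = 0.02096; check Q = 2163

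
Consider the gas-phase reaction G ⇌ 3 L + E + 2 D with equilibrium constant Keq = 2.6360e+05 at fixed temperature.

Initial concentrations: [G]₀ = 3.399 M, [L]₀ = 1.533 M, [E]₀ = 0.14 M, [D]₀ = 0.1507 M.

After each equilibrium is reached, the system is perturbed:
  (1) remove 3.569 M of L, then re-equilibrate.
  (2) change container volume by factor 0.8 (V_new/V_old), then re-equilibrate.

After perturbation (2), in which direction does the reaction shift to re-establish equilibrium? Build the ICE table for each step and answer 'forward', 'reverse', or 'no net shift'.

Direction: reverse

Q₀ = 0.00337 vs Keq = 2.6360e+05 ⇒ Q<K, forward
Step 1:
                  G         L         E         D
  I           3.399     1.533      0.14    0.1507
  C          -2.933       8.8     2.933     5.867
  E          0.4657     10.33     3.073     6.017
  solve Keq expr → x = 2.933; check Q = 2.6360e+05
Then remove 3.569 M of L.
Step 2:
                  G         L         E         D
  I          0.4657     6.764     3.073     6.017
  C         -0.2422    0.7267    0.2422    0.4845
  E          0.2235     7.491     3.316     6.502
  solve Keq expr → x = 0.2422; check Q = 2.6360e+05
Then change container volume by factor 0.8 (V_new/V_old).
Step 3:
                  G         L         E         D
  I          0.2793     9.363     4.144     8.127
  C            0.26   -0.7799     -0.26   -0.5199
  E          0.5393     8.583     3.884     7.607
  solve Keq expr → x = -0.26; check Q = 2.6360e+05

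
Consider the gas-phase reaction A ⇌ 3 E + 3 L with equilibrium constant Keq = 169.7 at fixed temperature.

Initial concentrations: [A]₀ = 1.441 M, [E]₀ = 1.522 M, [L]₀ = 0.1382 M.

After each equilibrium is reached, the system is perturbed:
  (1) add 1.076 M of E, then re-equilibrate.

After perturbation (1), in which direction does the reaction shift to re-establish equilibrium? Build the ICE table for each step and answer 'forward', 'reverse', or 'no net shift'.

Direction: reverse

Q₀ = 0.006458 vs Keq = 169.7 ⇒ Q<K, forward
Step 1:
                    A           E           L
  init          1.441       1.522      0.1382
  Δ           -0.5293       1.588       1.588
  eq           0.9117        3.11       1.726
  solve Keq expr → x = 0.5293; check Q = 169.7
Then add 1.076 M of E.
Step 2:
                    A           E           L
  init         0.9117       4.186       1.726
  Δ           0.09911     -0.2973     -0.2973
  eq            1.011       3.889       1.429
  solve Keq expr → x = -0.09911; check Q = 169.7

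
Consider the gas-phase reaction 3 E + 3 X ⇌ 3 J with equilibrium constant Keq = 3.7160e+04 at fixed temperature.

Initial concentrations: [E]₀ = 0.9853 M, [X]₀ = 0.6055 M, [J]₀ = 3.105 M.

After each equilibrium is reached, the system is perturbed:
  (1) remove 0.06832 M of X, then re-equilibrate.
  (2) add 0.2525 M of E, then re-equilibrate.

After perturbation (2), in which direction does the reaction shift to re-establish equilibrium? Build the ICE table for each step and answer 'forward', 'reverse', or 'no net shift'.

Q₀ = 141 vs Keq = 3.7160e+04 ⇒ Q<K, forward
Step 1:
                    E           X           J
  init         0.9853      0.6055       3.105
  Δ            -0.419      -0.419       0.419
  eq           0.5663      0.1865       3.524
  solve Keq expr → x = 0.1397; check Q = 3.7160e+04
Then remove 0.06832 M of X.
Step 2:
                    E           X           J
  init         0.5663      0.1182       3.524
  Δ           0.05057     0.05057    -0.05057
  eq           0.6169      0.1687       3.473
  solve Keq expr → x = -0.01686; check Q = 3.7160e+04
Then add 0.2525 M of E.
Step 3:
                    E           X           J
  init         0.8694      0.1687       3.473
  Δ           -0.0415     -0.0415      0.0415
  eq           0.8279      0.1272       3.515
  solve Keq expr → x = 0.01383; check Q = 3.7160e+04

Direction: forward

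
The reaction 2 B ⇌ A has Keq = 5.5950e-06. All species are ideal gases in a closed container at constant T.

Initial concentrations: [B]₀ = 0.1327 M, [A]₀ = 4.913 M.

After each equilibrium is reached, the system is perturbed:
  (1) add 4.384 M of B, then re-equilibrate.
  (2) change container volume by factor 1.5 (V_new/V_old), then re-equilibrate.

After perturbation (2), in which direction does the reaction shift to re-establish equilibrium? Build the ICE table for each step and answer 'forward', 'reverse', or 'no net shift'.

Direction: reverse

Q₀ = 279 vs Keq = 5.5950e-06 ⇒ Q>K, reverse
Step 1:
                   B          A
  I           0.1327      4.913
  C            9.825     -4.912
  E            9.958 5.5476e-04
  solve Keq expr → x = -4.912; check Q = 5.5950e-06
Then add 4.384 M of B.
Step 2:
                   B          A
  I            14.34 5.5476e-04
  C        -0.001192 5.9583e-04
  E            14.34   0.001151
  solve Keq expr → x = 5.9583e-04; check Q = 5.5950e-06
Then change container volume by factor 1.5 (V_new/V_old).
Step 3:
                   B          A
  I             9.56 7.6706e-04
  C       5.1127e-04 -2.5563e-04
  E            9.561 5.1143e-04
  solve Keq expr → x = -2.5563e-04; check Q = 5.5950e-06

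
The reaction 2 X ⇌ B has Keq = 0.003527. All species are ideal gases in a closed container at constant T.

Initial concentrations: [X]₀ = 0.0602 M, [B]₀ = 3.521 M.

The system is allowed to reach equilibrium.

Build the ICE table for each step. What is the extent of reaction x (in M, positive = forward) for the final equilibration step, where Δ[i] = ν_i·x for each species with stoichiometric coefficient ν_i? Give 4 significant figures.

x = -3.359 M

Q₀ = 971.6 vs Keq = 0.003527 ⇒ Q>K, reverse
Step 1:
                    X           B
  Initial      0.0602       3.521
  Change        6.718      -3.359
  Equil         6.778       0.162
  solve Keq expr → x = -3.359; check Q = 0.003527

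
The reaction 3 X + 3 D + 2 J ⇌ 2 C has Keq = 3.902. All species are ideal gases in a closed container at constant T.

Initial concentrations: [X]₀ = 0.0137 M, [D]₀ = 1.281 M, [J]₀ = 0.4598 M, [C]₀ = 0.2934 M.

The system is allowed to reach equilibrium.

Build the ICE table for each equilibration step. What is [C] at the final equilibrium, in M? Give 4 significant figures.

[C]_eq = 0.1731 M

Q₀ = 7.5331e+04 vs Keq = 3.902 ⇒ Q>K, reverse
Step 1:
                   X          D          J          C
  Initial     0.0137      1.281     0.4598     0.2934
  Change      0.1804     0.1804     0.1203    -0.1203
  Equil       0.1941      1.461     0.5801     0.1731
  solve Keq expr → x = -0.06014; check Q = 3.902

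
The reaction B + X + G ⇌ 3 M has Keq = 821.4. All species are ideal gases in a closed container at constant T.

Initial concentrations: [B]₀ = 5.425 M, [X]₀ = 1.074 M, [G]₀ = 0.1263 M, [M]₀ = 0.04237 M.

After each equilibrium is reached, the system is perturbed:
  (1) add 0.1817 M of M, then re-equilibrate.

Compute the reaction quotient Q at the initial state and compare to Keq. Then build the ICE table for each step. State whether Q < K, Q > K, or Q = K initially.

Q₀ = 1.0336e-04 vs Keq = 821.4 ⇒ Q<K, forward
Step 1:
                   B          X          G          M
  Initial      5.425      1.074     0.1263    0.04237
  Change     -0.1263    -0.1263    -0.1263     0.3788
  Equil        5.299     0.9477 1.8118e-05     0.4212
  solve Keq expr → x = 0.1263; check Q = 821.4
Then add 0.1817 M of M.
Step 2:
                   B          X          G          M
  Initial      5.299     0.9477 1.8118e-05     0.6029
  Change  3.4985e-05 3.4985e-05 3.4985e-05 -1.0496e-04
  Equil        5.299     0.9478 5.3103e-05     0.6028
  solve Keq expr → x = -3.4985e-05; check Q = 821.4

Q₀ = 1.0336e-04; Q < K (proceeds forward)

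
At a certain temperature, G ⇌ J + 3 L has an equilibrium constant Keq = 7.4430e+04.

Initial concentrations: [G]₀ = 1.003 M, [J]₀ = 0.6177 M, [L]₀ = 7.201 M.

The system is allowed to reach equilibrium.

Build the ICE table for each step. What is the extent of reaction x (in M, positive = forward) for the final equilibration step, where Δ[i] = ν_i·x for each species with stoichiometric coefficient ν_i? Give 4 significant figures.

x = 0.9806 M

Q₀ = 230 vs Keq = 7.4430e+04 ⇒ Q<K, forward
Step 1:
                    G           J           L
  init          1.003      0.6177       7.201
  Δ           -0.9806      0.9806       2.942
  eq          0.02241       1.598       10.14
  solve Keq expr → x = 0.9806; check Q = 7.4430e+04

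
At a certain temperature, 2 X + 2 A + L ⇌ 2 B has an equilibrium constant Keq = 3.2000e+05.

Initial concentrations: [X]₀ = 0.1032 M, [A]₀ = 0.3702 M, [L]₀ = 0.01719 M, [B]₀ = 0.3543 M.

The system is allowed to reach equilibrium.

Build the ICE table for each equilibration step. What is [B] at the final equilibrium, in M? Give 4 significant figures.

[B]_eq = 0.387 M

Q₀ = 5003 vs Keq = 3.2000e+05 ⇒ Q<K, forward
Step 1:
                   X          A          L          B
  init        0.1032     0.3702    0.01719     0.3543
  Δ         -0.03272   -0.03272   -0.01636    0.03272
  eq         0.07048     0.3375 8.2751e-04      0.387
  solve Keq expr → x = 0.01636; check Q = 3.2000e+05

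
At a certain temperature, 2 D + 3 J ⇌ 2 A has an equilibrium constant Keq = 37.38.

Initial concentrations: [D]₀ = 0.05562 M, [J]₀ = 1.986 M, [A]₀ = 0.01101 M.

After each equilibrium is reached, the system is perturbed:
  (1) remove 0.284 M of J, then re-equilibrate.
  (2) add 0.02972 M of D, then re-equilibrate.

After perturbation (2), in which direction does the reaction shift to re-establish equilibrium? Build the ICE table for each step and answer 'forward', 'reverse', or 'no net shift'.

Direction: forward

Q₀ = 0.005002 vs Keq = 37.38 ⇒ Q<K, forward
Step 1:
                  D         J         A
  init      0.05562     1.986   0.01101
  Δ        -0.05173  -0.07759   0.05173
  eq       0.003892     1.908   0.06274
  solve Keq expr → x = 0.02586; check Q = 37.38
Then remove 0.284 M of J.
Step 2:
                  D         J         A
  init     0.003892     1.624   0.06274
  Δ       9.8009e-04   0.00147 -9.8009e-04
  eq       0.004872     1.626   0.06176
  solve Keq expr → x = -4.9005e-04; check Q = 37.38
Then add 0.02972 M of D.
Step 3:
                  D         J         A
  init      0.03459     1.626   0.06176
  Δ        -0.02729  -0.04094   0.02729
  eq         0.0073     1.585   0.08905
  solve Keq expr → x = 0.01365; check Q = 37.38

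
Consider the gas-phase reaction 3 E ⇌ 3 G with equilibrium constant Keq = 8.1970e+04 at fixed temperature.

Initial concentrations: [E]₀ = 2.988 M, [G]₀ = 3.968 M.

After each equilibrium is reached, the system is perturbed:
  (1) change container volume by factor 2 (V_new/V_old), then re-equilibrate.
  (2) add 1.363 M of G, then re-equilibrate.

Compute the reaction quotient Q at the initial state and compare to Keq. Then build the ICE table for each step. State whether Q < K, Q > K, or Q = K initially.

Q₀ = 2.342; Q < K (proceeds forward)

Q₀ = 2.342 vs Keq = 8.1970e+04 ⇒ Q<K, forward
Step 1:
                  E         G
  Initial     2.988     3.968
  Change     -2.831     2.831
  Equil      0.1565     6.799
  solve Keq expr → x = 0.9438; check Q = 8.1970e+04
Then change container volume by factor 2 (V_new/V_old).
Step 2:
                  E         G
  Initial   0.07826       3.4
  Change          0         0
  Equil     0.07826       3.4
  solve Keq expr → x = 0; check Q = 8.1970e+04
Then add 1.363 M of G.
Step 3:
                  E         G
  Initial   0.07826     4.763
  Change    0.03067  -0.03067
  Equil      0.1089     4.732
  solve Keq expr → x = -0.01022; check Q = 8.1970e+04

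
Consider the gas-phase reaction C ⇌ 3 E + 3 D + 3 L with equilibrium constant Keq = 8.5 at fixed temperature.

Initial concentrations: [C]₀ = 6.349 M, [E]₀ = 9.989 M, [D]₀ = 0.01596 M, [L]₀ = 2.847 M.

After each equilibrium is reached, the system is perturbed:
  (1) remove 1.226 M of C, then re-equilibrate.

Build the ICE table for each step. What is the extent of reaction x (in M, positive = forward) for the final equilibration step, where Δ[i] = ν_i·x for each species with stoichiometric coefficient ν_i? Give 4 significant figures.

Q₀ = 0.01473 vs Keq = 8.5 ⇒ Q<K, forward
Step 1:
                    C           E           D           L
  Initial       6.349       9.989     0.01596       2.847
  Change     -0.03677      0.1103      0.1103      0.1103
  Equil         6.312        10.1      0.1263       2.957
  solve Keq expr → x = 0.03677; check Q = 8.5
Then remove 1.226 M of C.
Step 2:
                    C           E           D           L
  Initial       5.086        10.1      0.1263       2.957
  Change     0.002774   -0.008321   -0.008321   -0.008321
  Equil         5.089       10.09       0.118       2.949
  solve Keq expr → x = -0.002774; check Q = 8.5

x = -0.002774 M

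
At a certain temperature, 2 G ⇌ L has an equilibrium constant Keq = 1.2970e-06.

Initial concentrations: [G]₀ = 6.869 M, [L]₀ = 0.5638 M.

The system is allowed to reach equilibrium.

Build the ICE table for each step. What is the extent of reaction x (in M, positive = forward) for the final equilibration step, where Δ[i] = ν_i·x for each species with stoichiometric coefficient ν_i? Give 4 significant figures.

x = -0.5637 M

Q₀ = 0.01195 vs Keq = 1.2970e-06 ⇒ Q>K, reverse
Step 1:
                  G         L
  init        6.869    0.5638
  Δ           1.127   -0.5637
  eq          7.996 8.2934e-05
  solve Keq expr → x = -0.5637; check Q = 1.2970e-06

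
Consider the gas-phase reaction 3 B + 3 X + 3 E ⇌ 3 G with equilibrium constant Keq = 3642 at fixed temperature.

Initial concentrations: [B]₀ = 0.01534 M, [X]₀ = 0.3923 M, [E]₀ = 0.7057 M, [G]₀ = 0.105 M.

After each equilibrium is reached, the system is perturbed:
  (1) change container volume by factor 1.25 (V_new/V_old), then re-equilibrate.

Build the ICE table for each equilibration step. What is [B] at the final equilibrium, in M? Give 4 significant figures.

Q₀ = 1.5114e+04 vs Keq = 3642 ⇒ Q>K, reverse
Step 1:
                    B           X           E           G
  init        0.01534      0.3923      0.7057       0.105
  Δ          0.007032    0.007032    0.007032   -0.007032
  eq          0.02237      0.3993      0.7127     0.09797
  solve Keq expr → x = -0.002344; check Q = 3642
Then change container volume by factor 1.25 (V_new/V_old).
Step 2:
                    B           X           E           G
  init         0.0179      0.3195      0.5702     0.07837
  Δ           0.00681     0.00681     0.00681    -0.00681
  eq          0.02471      0.3263       0.577     0.07156
  solve Keq expr → x = -0.00227; check Q = 3642

[B]_eq = 0.02471 M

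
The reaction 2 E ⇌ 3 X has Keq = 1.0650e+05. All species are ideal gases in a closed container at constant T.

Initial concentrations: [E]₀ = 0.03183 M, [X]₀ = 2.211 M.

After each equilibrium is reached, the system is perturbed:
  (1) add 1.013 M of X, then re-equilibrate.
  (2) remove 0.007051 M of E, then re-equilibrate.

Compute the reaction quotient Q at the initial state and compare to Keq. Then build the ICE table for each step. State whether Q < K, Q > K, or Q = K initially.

Q₀ = 1.0668e+04 vs Keq = 1.0650e+05 ⇒ Q<K, forward
Step 1:
                   E          X
  init       0.03183      2.211
  Δ         -0.02153     0.0323
  eq          0.0103      2.243
  solve Keq expr → x = 0.01077; check Q = 1.0650e+05
Then add 1.013 M of X.
Step 2:
                   E          X
  init        0.0103      3.256
  Δ         0.007615   -0.01142
  eq         0.01791      3.245
  solve Keq expr → x = -0.003808; check Q = 1.0650e+05
Then remove 0.007051 M of E.
Step 3:
                   E          X
  init       0.01086      3.245
  Δ         0.006965   -0.01045
  eq         0.01782      3.234
  solve Keq expr → x = -0.003482; check Q = 1.0650e+05

Q₀ = 1.0668e+04; Q < K (proceeds forward)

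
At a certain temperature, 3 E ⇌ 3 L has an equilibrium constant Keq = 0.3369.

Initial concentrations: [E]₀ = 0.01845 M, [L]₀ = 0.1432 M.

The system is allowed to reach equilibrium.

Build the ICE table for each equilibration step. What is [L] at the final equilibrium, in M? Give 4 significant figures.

Q₀ = 467.6 vs Keq = 0.3369 ⇒ Q>K, reverse
Step 1:
                   E          L
  init       0.01845     0.1432
  Δ          0.07687   -0.07687
  eq         0.09532    0.06633
  solve Keq expr → x = -0.02562; check Q = 0.3369

[L]_eq = 0.06633 M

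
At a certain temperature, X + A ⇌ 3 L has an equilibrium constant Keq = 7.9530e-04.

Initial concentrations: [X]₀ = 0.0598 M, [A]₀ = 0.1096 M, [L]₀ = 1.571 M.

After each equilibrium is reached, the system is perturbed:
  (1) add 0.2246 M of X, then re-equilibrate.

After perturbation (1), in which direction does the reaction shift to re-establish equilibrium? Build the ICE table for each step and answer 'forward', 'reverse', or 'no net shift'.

Q₀ = 591.6 vs Keq = 7.9530e-04 ⇒ Q>K, reverse
Step 1:
                  X         A         L
  Initial    0.0598    0.1096     1.571
  Change      0.502     0.502    -1.506
  Equil      0.5618    0.6116   0.06489
  solve Keq expr → x = -0.502; check Q = 7.9530e-04
Then add 0.2246 M of X.
Step 2:
                  X         A         L
  Initial    0.7864    0.6116   0.06489
  Change  -0.002507 -0.002507  0.007522
  Equil      0.7839    0.6091   0.07242
  solve Keq expr → x = 0.002507; check Q = 7.9530e-04

Direction: forward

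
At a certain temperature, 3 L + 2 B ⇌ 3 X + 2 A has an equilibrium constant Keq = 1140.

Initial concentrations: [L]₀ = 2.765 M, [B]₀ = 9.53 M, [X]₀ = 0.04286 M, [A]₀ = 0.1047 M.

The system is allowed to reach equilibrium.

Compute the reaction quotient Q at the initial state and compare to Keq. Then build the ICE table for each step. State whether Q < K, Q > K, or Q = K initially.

Q₀ = 4.4955e-10 vs Keq = 1140 ⇒ Q<K, forward
Step 1:
                  L         B         X         A
  init        2.765      9.53   0.04286    0.1047
  Δ          -2.664    -1.776     2.664     1.776
  eq         0.1008     7.754     2.707     1.881
  solve Keq expr → x = 0.8881; check Q = 1140

Q₀ = 4.4955e-10; Q < K (proceeds forward)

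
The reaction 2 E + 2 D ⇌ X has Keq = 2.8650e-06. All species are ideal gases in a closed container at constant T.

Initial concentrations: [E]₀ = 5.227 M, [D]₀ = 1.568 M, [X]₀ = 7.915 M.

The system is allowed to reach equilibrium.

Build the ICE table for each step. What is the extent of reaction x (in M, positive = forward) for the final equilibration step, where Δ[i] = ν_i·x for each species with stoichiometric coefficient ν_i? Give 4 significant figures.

Q₀ = 0.1178 vs Keq = 2.8650e-06 ⇒ Q>K, reverse
Step 1:
                    E           D           X
  Initial       5.227       1.568       7.915
  Change        15.16       15.16      -7.582
  Equil         20.39       16.73      0.3334
  solve Keq expr → x = -7.582; check Q = 2.8650e-06

x = -7.582 M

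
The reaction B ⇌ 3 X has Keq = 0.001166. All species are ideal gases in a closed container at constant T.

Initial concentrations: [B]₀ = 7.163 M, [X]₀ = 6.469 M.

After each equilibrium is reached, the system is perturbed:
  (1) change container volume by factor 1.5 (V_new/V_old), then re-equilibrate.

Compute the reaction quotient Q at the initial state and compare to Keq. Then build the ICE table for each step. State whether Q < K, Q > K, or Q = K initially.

Q₀ = 37.79; Q > K (proceeds reverse)

Q₀ = 37.79 vs Keq = 0.001166 ⇒ Q>K, reverse
Step 1:
                   B          X
  Initial      7.163      6.469
  Change       2.083     -6.248
  Equil        9.246     0.2209
  solve Keq expr → x = -2.083; check Q = 0.001166
Then change container volume by factor 1.5 (V_new/V_old).
Step 2:
                   B          X
  Initial      6.164     0.1473
  Change    -0.01518    0.04555
  Equil        6.149     0.1928
  solve Keq expr → x = 0.01518; check Q = 0.001166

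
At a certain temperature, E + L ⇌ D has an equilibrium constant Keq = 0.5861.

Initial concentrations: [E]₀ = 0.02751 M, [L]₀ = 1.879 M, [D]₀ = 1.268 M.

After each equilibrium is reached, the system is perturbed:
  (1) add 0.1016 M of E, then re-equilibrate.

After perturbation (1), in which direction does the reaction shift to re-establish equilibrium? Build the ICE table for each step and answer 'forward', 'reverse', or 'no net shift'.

Q₀ = 24.53 vs Keq = 0.5861 ⇒ Q>K, reverse
Step 1:
                    E           L           D
  Initial     0.02751       1.879       1.268
  Change        0.512       0.512      -0.512
  Equil        0.5395       2.391       0.756
  solve Keq expr → x = -0.512; check Q = 0.5861
Then add 0.1016 M of E.
Step 2:
                    E           L           D
  Initial      0.6411       2.391       0.756
  Change     -0.05184    -0.05184     0.05184
  Equil        0.5893       2.339      0.8079
  solve Keq expr → x = 0.05184; check Q = 0.5861

Direction: forward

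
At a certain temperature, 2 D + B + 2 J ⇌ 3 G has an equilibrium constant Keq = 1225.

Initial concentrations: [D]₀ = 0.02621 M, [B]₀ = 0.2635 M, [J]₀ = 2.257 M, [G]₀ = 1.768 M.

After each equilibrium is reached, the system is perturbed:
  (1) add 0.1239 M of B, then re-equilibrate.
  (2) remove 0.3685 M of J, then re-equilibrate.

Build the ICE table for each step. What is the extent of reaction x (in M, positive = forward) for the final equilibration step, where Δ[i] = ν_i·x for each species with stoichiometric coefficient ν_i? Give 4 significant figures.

x = -0.003895 M

Q₀ = 5993 vs Keq = 1225 ⇒ Q>K, reverse
Step 1:
                  D         B         J         G
  Initial   0.02621    0.2635     2.257     1.768
  Change    0.02766   0.01383   0.02766  -0.04149
  Equil     0.05387    0.2773     2.285     1.727
  solve Keq expr → x = -0.01383; check Q = 1225
Then add 0.1239 M of B.
Step 2:
                  D         B         J         G
  Initial   0.05387    0.4012     2.285     1.727
  Change  -0.008207 -0.004103 -0.008207   0.01231
  Equil     0.04567    0.3971     2.276     1.739
  solve Keq expr → x = 0.004103; check Q = 1225
Then remove 0.3685 M of J.
Step 3:
                  D         B         J         G
  Initial   0.04567    0.3971     1.908     1.739
  Change   0.007791  0.003895  0.007791  -0.01169
  Equil     0.05346     0.401     1.916     1.727
  solve Keq expr → x = -0.003895; check Q = 1225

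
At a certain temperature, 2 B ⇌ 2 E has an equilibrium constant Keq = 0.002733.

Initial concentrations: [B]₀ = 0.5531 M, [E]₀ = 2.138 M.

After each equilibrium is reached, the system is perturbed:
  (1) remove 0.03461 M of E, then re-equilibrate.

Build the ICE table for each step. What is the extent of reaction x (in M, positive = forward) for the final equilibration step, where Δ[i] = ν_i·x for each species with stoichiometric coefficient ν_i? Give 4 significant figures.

Q₀ = 14.94 vs Keq = 0.002733 ⇒ Q>K, reverse
Step 1:
                   B          E
  Initial     0.5531      2.138
  Change       2.004     -2.004
  Equil        2.557     0.1337
  solve Keq expr → x = -1.002; check Q = 0.002733
Then remove 0.03461 M of E.
Step 2:
                   B          E
  Initial      2.557    0.09909
  Change    -0.03289    0.03289
  Equil        2.525      0.132
  solve Keq expr → x = 0.01645; check Q = 0.002733

x = 0.01645 M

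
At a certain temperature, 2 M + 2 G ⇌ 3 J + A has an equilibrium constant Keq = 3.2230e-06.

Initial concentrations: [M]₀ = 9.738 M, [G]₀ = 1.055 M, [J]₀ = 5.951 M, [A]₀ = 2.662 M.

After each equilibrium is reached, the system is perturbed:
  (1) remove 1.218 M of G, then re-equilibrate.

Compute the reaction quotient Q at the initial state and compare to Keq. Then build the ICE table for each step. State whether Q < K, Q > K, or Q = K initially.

Q₀ = 5.315; Q > K (proceeds reverse)

Q₀ = 5.315 vs Keq = 3.2230e-06 ⇒ Q>K, reverse
Step 1:
                  M         G         J         A
  I           9.738     1.055     5.951     2.662
  C           3.792     3.792    -5.688    -1.896
  E           13.53     4.847    0.2626    0.7659
  solve Keq expr → x = -1.896; check Q = 3.2230e-06
Then remove 1.218 M of G.
Step 2:
                  M         G         J         A
  I           13.53     3.629    0.2626    0.7659
  C         0.02882   0.02882  -0.04323  -0.01441
  E           13.56     3.658    0.2193    0.7514
  solve Keq expr → x = -0.01441; check Q = 3.2230e-06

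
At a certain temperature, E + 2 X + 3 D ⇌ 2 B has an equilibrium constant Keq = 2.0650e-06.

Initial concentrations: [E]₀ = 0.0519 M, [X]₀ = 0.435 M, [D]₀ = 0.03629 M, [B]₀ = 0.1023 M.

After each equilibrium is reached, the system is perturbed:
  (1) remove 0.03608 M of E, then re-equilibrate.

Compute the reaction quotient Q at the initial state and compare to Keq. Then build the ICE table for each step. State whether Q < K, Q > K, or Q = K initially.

Q₀ = 2.2297e+04; Q > K (proceeds reverse)

Q₀ = 2.2297e+04 vs Keq = 2.0650e-06 ⇒ Q>K, reverse
Step 1:
                   E          X          D          B
  Initial     0.0519      0.435    0.03629     0.1023
  Change     0.05114     0.1023     0.1534    -0.1023
  Equil        0.103     0.5373     0.1897 2.0478e-05
  solve Keq expr → x = -0.05114; check Q = 2.0650e-06
Then remove 0.03608 M of E.
Step 2:
                   E          X          D          B
  Initial    0.06696     0.5373     0.1897 2.0478e-05
  Change  1.9845e-06 3.9690e-06 5.9535e-06 -3.9690e-06
  Equil      0.06696     0.5373     0.1897 1.6509e-05
  solve Keq expr → x = -1.9845e-06; check Q = 2.0650e-06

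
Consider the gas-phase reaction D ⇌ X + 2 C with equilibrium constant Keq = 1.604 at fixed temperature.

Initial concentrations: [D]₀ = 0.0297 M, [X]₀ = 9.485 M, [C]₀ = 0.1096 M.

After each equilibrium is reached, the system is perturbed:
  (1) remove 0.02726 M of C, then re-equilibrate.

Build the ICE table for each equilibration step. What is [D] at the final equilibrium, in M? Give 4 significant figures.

Q₀ = 3.836 vs Keq = 1.604 ⇒ Q>K, reverse
Step 1:
                    D           X           C
  Initial      0.0297       9.485      0.1096
  Change      0.01252    -0.01252    -0.02504
  Equil       0.04222       9.472     0.08456
  solve Keq expr → x = -0.01252; check Q = 1.604
Then remove 0.02726 M of C.
Step 2:
                    D           X           C
  Initial     0.04222       9.472      0.0573
  Change    -0.008896    0.008896     0.01779
  Equil       0.03333       9.481     0.07509
  solve Keq expr → x = 0.008896; check Q = 1.604

[D]_eq = 0.03333 M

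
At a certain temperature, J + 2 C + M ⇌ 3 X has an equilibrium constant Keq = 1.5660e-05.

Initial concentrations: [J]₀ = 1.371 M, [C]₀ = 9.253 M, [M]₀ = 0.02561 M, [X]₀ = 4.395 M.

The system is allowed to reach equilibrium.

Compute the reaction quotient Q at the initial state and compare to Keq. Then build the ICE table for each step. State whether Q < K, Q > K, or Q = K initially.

Q₀ = 28.24; Q > K (proceeds reverse)

Q₀ = 28.24 vs Keq = 1.5660e-05 ⇒ Q>K, reverse
Step 1:
                   J          C          M          X
  I            1.371      9.253    0.02561      4.395
  C            1.396      2.792      1.396     -4.187
  E            2.767      12.04      1.421     0.2075
  solve Keq expr → x = -1.396; check Q = 1.5660e-05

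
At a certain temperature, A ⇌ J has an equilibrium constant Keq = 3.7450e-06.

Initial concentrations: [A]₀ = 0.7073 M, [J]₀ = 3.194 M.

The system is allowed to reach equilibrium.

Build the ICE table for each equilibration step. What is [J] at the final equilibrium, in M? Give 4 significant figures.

[J]_eq = 1.4610e-05 M

Q₀ = 4.516 vs Keq = 3.7450e-06 ⇒ Q>K, reverse
Step 1:
                    A           J
  init         0.7073       3.194
  Δ             3.194      -3.194
  eq            3.901  1.4610e-05
  solve Keq expr → x = -3.194; check Q = 3.7450e-06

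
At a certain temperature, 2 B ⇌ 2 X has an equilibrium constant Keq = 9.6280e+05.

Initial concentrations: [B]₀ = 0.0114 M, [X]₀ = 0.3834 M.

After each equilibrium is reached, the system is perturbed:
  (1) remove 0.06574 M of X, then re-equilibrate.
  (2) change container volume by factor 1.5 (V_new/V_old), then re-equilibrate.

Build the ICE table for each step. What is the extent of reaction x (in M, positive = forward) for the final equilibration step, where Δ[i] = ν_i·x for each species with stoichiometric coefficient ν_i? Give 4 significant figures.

x = 0 M

Q₀ = 1131 vs Keq = 9.6280e+05 ⇒ Q<K, forward
Step 1:
                  B         X
  init       0.0114    0.3834
  Δ          -0.011     0.011
  eq      4.0195e-04    0.3944
  solve Keq expr → x = 0.005499; check Q = 9.6280e+05
Then remove 0.06574 M of X.
Step 2:
                  B         X
  init    4.0195e-04    0.3287
  Δ       -6.6930e-05 6.6930e-05
  eq      3.3502e-04    0.3287
  solve Keq expr → x = 3.3465e-05; check Q = 9.6280e+05
Then change container volume by factor 1.5 (V_new/V_old).
Step 3:
                  B         X
  init    2.2334e-04    0.2191
  Δ               0         0
  eq      2.2334e-04    0.2191
  solve Keq expr → x = 0; check Q = 9.6280e+05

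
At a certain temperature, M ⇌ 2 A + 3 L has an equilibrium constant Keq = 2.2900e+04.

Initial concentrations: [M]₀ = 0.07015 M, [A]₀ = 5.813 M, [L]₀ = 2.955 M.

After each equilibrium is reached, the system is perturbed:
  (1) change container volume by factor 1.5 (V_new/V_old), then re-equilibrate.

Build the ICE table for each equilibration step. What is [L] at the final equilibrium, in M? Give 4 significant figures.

Q₀ = 1.2429e+04 vs Keq = 2.2900e+04 ⇒ Q<K, forward
Step 1:
                  M         A         L
  init      0.07015     5.813     2.955
  Δ        -0.02794   0.05588   0.08383
  eq        0.04221     5.869     3.039
  solve Keq expr → x = 0.02794; check Q = 2.2900e+04
Then change container volume by factor 1.5 (V_new/V_old).
Step 2:
                  M         A         L
  init      0.02814     3.913     2.026
  Δ        -0.02188   0.04377   0.06565
  eq       0.006254     3.956     2.092
  solve Keq expr → x = 0.02188; check Q = 2.2900e+04

[L]_eq = 2.092 M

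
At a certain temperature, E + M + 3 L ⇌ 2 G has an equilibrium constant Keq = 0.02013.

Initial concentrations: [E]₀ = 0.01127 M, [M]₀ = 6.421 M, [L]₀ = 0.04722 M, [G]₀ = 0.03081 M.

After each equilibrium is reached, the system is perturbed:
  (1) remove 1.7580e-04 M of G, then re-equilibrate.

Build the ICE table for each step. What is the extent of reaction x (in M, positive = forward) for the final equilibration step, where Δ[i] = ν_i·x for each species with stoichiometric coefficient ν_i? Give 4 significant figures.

Q₀ = 124.6 vs Keq = 0.02013 ⇒ Q>K, reverse
Step 1:
                   E          M          L          G
  init       0.01127      6.421    0.04722    0.03081
  Δ          0.01461    0.01461    0.04383   -0.02922
  eq         0.02588      6.436    0.09105   0.001591
  solve Keq expr → x = -0.01461; check Q = 0.02013
Then remove 1.7580e-04 M of G.
Step 2:
                   E          M          L          G
  init       0.02588      6.436    0.09105   0.001415
  Δ       -8.3344e-05 -8.3344e-05 -2.5003e-04 1.6669e-04
  eq          0.0258      6.436     0.0908   0.001582
  solve Keq expr → x = 8.3344e-05; check Q = 0.02013

x = 8.3344e-05 M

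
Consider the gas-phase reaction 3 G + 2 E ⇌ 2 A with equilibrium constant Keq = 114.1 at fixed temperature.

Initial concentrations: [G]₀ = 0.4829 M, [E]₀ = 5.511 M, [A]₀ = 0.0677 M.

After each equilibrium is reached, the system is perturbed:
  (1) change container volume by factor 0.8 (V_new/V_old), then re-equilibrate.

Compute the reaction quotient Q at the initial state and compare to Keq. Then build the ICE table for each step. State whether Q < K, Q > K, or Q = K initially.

Q₀ = 0.00134; Q < K (proceeds forward)

Q₀ = 0.00134 vs Keq = 114.1 ⇒ Q<K, forward
Step 1:
                   G          E          A
  Initial     0.4829      5.511     0.0677
  Change     -0.4478    -0.2985     0.2985
  Equil      0.03511      5.212     0.3662
  solve Keq expr → x = 0.1493; check Q = 114.1
Then change container volume by factor 0.8 (V_new/V_old).
Step 2:
                   G          E          A
  Initial    0.04388      6.516     0.4578
  Change   -0.008468  -0.005645   0.005645
  Equil      0.03541       6.51     0.4634
  solve Keq expr → x = 0.002823; check Q = 114.1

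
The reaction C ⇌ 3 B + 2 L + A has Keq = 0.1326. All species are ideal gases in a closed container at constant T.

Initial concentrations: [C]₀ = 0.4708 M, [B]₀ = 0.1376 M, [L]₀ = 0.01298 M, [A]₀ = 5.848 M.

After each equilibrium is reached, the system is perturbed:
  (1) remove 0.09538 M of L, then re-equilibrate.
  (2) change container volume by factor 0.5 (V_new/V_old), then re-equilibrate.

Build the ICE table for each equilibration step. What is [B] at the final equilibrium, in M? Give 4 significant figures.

Q₀ = 5.4522e-06 vs Keq = 0.1326 ⇒ Q<K, forward
Step 1:
                   C          B          L          A
  I           0.4708     0.1376    0.01298      5.848
  C          -0.1197     0.3591     0.2394     0.1197
  E           0.3511     0.4967     0.2524      5.968
  solve Keq expr → x = 0.1197; check Q = 0.1326
Then remove 0.09538 M of L.
Step 2:
                   C          B          L          A
  I           0.3511     0.4967      0.157      5.968
  C         -0.02232    0.06697    0.04465    0.02232
  E           0.3288     0.5636     0.2016       5.99
  solve Keq expr → x = 0.02232; check Q = 0.1326
Then change container volume by factor 0.5 (V_new/V_old).
Step 3:
                   C          B          L          A
  I           0.6576      1.127     0.4032      11.98
  C           0.1283    -0.3849    -0.2566    -0.1283
  E           0.7859     0.7423     0.1466      11.85
  solve Keq expr → x = -0.1283; check Q = 0.1326

[B]_eq = 0.7423 M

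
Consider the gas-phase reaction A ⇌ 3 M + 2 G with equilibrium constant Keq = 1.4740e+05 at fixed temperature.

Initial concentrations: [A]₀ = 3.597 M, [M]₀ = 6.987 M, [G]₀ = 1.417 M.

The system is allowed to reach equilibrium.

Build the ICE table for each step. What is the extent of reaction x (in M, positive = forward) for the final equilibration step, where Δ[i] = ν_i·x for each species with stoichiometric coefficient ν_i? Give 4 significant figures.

x = 2.617 M

Q₀ = 190.4 vs Keq = 1.4740e+05 ⇒ Q<K, forward
Step 1:
                  A         M         G
  init        3.597     6.987     1.417
  Δ          -2.617      7.85     5.234
  eq         0.9802     14.84     6.651
  solve Keq expr → x = 2.617; check Q = 1.4740e+05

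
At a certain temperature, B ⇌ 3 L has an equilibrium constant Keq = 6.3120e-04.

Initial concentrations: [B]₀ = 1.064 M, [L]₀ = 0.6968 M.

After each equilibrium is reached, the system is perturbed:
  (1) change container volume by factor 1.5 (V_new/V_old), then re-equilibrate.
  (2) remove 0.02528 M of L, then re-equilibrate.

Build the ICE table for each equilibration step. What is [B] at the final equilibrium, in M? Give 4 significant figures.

Q₀ = 0.318 vs Keq = 6.3120e-04 ⇒ Q>K, reverse
Step 1:
                   B          L
  Initial      1.064     0.6968
  Change      0.2013     -0.604
  Equil        1.265    0.09278
  solve Keq expr → x = -0.2013; check Q = 6.3120e-04
Then change container volume by factor 1.5 (V_new/V_old).
Step 2:
                   B          L
  Initial     0.8436    0.06185
  Change   -0.006331    0.01899
  Equil       0.8372    0.08085
  solve Keq expr → x = 0.006331; check Q = 6.3120e-04
Then remove 0.02528 M of L.
Step 3:
                   B          L
  Initial     0.8372    0.05557
  Change   -0.008337    0.02501
  Equil       0.8289    0.08058
  solve Keq expr → x = 0.008337; check Q = 6.3120e-04

[B]_eq = 0.8289 M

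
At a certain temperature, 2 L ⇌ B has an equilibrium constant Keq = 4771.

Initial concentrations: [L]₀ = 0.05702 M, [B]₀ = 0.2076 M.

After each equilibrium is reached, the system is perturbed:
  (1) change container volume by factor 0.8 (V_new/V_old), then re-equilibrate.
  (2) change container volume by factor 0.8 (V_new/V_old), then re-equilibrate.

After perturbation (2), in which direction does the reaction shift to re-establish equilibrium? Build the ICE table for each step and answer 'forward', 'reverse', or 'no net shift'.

Q₀ = 63.85 vs Keq = 4771 ⇒ Q<K, forward
Step 1:
                  L         B
  Initial   0.05702    0.2076
  Change   -0.05004   0.02502
  Equil    0.006983    0.2326
  solve Keq expr → x = 0.02502; check Q = 4771
Then change container volume by factor 0.8 (V_new/V_old).
Step 2:
                  L         B
  Initial  0.008728    0.2908
  Change  -9.1533e-04 4.5766e-04
  Equil    0.007813    0.2912
  solve Keq expr → x = 4.5766e-04; check Q = 4771
Then change container volume by factor 0.8 (V_new/V_old).
Step 3:
                  L         B
  Initial  0.009766     0.364
  Change  -0.001025 5.1245e-04
  Equil    0.008741    0.3646
  solve Keq expr → x = 5.1245e-04; check Q = 4771

Direction: forward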